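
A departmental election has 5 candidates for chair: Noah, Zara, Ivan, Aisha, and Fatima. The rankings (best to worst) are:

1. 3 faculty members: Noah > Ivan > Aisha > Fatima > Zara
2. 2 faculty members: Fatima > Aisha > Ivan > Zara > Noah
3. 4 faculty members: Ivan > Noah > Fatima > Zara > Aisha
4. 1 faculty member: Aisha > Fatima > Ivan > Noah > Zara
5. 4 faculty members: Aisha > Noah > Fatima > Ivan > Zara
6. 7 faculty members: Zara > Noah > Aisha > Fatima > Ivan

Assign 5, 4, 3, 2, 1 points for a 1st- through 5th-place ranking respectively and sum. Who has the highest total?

Noah: 3·5 + 2·1 + 4·4 + 1·2 + 4·4 + 7·4 = 79
Zara: 3·1 + 2·2 + 4·2 + 1·1 + 4·1 + 7·5 = 55
Ivan: 3·4 + 2·3 + 4·5 + 1·3 + 4·2 + 7·1 = 56
Aisha: 3·3 + 2·4 + 4·1 + 1·5 + 4·5 + 7·3 = 67
Fatima: 3·2 + 2·5 + 4·3 + 1·4 + 4·3 + 7·2 = 58
Noah has the highest Borda score (79).

Noah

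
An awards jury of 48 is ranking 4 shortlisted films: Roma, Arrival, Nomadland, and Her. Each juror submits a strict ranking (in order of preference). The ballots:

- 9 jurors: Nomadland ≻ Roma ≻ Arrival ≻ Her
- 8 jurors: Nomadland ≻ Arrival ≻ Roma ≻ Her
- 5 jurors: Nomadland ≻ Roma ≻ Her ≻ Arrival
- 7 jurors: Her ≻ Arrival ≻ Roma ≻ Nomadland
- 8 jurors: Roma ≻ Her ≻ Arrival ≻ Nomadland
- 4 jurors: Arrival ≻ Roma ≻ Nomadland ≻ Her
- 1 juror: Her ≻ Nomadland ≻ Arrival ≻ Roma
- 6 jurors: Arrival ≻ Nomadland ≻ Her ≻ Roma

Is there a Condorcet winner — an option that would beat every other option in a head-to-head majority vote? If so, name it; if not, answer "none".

Arrival vs Roma: 26–22 for Arrival.
Arrival vs Nomadland: 25–23 for Arrival.
Arrival vs Her: 27–21 for Arrival.
Arrival beats every other option head-to-head.

Arrival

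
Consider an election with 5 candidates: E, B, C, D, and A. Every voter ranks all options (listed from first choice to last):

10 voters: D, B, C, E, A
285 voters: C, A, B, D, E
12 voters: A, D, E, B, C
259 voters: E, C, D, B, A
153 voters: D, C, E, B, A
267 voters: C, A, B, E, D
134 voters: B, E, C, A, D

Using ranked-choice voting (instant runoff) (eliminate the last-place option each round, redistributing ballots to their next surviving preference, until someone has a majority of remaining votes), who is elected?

C

Round 1: E 259, B 134, C 552, D 163, A 12. Eliminate A.
Round 2: E 259, B 134, C 552, D 175. Eliminate B.
Round 3: E 393, C 552, D 175. Eliminate D.
Round 4: E 405, C 715. C has a majority.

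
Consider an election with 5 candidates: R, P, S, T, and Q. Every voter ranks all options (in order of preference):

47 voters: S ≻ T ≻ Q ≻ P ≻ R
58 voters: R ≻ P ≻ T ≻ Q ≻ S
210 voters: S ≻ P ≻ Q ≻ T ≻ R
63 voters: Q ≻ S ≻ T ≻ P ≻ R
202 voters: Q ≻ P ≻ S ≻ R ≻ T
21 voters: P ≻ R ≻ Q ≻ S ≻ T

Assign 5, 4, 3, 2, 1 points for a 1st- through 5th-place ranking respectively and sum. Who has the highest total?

Q

R: 47·1 + 58·5 + 210·1 + 63·1 + 202·2 + 21·4 = 1098
P: 47·2 + 58·4 + 210·4 + 63·2 + 202·4 + 21·5 = 2205
S: 47·5 + 58·1 + 210·5 + 63·4 + 202·3 + 21·2 = 2243
T: 47·4 + 58·3 + 210·2 + 63·3 + 202·1 + 21·1 = 1194
Q: 47·3 + 58·2 + 210·3 + 63·5 + 202·5 + 21·3 = 2275
Q has the highest Borda score (2275).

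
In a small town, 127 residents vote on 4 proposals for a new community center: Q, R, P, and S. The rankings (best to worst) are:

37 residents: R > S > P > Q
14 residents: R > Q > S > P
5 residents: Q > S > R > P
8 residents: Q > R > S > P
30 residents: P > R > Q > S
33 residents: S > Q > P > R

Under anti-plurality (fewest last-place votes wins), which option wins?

P

Last-place votes: Q 37, R 33, P 27, S 30.
P is ranked last by the fewest voters, so P wins.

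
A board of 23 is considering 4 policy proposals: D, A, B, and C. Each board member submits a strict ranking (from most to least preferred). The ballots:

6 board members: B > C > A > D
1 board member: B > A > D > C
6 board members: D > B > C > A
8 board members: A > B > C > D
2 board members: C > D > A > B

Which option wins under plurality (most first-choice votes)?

A

First-place votes: D 6, A 8, B 7, C 2.
A has the most first-place votes.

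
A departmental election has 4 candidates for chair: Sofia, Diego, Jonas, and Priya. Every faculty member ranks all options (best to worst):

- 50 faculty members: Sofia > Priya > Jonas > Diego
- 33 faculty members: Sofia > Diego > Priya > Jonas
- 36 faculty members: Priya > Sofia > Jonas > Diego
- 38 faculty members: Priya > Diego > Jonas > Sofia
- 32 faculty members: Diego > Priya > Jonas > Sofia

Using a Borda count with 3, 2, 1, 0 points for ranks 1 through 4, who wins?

Sofia: 50·3 + 33·3 + 36·2 + 38·0 + 32·0 = 321
Diego: 50·0 + 33·2 + 36·0 + 38·2 + 32·3 = 238
Jonas: 50·1 + 33·0 + 36·1 + 38·1 + 32·1 = 156
Priya: 50·2 + 33·1 + 36·3 + 38·3 + 32·2 = 419
Priya has the highest Borda score (419).

Priya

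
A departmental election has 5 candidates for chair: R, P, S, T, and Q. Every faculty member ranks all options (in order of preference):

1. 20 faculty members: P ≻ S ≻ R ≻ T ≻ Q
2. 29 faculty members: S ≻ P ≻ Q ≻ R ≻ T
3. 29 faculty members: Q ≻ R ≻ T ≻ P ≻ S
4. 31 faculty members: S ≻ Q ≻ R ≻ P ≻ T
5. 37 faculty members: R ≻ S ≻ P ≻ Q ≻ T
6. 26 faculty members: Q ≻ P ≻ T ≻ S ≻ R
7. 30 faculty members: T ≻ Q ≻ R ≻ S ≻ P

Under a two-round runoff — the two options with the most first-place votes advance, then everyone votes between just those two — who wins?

S

Round 1 first-place votes: R 37, P 20, S 60, T 30, Q 55.
S and Q advance.
Runoff: S is preferred to Q by 117 voters; Q by 85.
S wins the runoff.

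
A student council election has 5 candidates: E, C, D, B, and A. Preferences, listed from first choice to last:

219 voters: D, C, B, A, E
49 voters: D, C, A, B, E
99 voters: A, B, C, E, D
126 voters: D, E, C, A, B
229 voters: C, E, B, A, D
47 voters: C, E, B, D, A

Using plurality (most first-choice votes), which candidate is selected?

D

First-place votes: E 0, C 276, D 394, B 0, A 99.
D has the most first-place votes.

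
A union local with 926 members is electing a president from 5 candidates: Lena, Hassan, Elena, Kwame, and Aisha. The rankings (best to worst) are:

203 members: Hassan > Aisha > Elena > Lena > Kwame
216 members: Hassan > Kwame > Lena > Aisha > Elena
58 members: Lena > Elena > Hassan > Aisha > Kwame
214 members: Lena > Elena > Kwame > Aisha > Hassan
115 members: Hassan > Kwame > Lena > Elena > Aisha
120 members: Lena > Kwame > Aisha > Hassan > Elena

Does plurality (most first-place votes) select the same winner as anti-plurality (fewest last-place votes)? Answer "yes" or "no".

no

Plurality — first-place votes: Lena 392, Hassan 534, Elena 0, Kwame 0, Aisha 0. Winner: Hassan.
Anti-plurality — last-place votes: Lena 0, Hassan 214, Elena 336, Kwame 261, Aisha 115. Winner: Lena.
The two methods disagree.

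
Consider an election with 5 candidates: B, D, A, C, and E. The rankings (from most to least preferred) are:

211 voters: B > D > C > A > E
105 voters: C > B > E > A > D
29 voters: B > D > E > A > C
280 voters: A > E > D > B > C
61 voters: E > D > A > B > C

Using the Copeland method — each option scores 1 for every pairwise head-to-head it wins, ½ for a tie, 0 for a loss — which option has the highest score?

B: beats D, A, C, and E → score 4.
D: beats C; loses to B, A, and E → score 1.
A: beats D, C, and E; loses to B → score 3.
C: loses to B, D, A, and E → score 0.
E: beats D and C; loses to B and A → score 2.
B has the best pairwise record.

B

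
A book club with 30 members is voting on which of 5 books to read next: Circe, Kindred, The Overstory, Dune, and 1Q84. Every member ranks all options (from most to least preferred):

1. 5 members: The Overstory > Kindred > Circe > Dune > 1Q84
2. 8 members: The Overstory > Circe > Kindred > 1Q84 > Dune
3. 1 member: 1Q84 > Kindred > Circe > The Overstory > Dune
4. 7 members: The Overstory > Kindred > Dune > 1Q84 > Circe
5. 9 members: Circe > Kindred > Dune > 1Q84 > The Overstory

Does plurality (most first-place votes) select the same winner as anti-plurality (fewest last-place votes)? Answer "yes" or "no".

no

Plurality — first-place votes: Circe 9, Kindred 0, The Overstory 20, Dune 0, 1Q84 1. Winner: The Overstory.
Anti-plurality — last-place votes: Circe 7, Kindred 0, The Overstory 9, Dune 9, 1Q84 5. Winner: Kindred.
The two methods disagree.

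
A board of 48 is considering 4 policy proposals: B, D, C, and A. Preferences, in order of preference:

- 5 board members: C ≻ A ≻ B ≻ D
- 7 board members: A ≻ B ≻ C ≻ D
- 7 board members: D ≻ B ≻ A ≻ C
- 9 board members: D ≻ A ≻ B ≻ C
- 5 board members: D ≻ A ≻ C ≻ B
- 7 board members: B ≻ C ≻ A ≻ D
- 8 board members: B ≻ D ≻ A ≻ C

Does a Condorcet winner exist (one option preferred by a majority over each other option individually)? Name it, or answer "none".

Checking pairwise contests:
A beats B 26–22.
B beats D 27–21.
B beats C 38–10.
D beats A 29–19.
Every option loses at least one head-to-head, so there is no Condorcet winner.

none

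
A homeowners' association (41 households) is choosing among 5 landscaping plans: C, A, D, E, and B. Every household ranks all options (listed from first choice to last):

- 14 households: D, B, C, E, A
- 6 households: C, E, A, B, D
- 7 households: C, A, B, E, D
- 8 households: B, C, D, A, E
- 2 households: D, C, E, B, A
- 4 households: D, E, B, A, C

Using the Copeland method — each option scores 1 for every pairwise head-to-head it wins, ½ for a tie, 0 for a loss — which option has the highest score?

C: beats A, D, and E; loses to B → score 3.
A: loses to C, D, E, and B → score 0.
D: beats A and E; loses to C and B → score 2.
E: beats A; loses to C, D, and B → score 1.
B: beats C, A, D, and E → score 4.
B has the best pairwise record.

B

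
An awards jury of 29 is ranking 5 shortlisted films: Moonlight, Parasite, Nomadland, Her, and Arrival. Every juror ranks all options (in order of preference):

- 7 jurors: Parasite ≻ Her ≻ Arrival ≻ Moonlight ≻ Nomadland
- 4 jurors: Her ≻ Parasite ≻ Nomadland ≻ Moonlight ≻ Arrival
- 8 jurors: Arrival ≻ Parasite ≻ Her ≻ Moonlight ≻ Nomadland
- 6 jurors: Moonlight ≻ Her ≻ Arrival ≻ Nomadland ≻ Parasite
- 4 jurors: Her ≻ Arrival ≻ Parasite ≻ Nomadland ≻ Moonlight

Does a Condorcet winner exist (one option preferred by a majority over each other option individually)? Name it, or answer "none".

Checking pairwise contests:
Parasite beats Moonlight 23–6.
Arrival beats Parasite 18–11.
Moonlight beats Nomadland 21–8.
Parasite beats Her 15–14.
Her beats Arrival 21–8.
Every option loses at least one head-to-head, so there is no Condorcet winner.

none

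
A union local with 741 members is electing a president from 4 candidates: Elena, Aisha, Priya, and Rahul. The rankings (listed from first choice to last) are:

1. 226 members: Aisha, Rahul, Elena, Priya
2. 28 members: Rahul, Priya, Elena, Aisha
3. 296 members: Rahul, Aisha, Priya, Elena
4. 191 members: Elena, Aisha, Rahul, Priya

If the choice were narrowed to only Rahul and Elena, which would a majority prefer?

Voters preferring Rahul to Elena: 550; preferring Elena to Rahul: 191.
Rahul wins the head-to-head.

Rahul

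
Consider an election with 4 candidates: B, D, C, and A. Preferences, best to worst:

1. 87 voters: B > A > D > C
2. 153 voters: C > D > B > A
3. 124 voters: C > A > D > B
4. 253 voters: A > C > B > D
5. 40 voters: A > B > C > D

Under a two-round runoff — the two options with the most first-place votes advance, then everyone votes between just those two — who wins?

Round 1 first-place votes: B 87, D 0, C 277, A 293.
A and C advance.
Runoff: A is preferred to C by 380 voters; C by 277.
A wins the runoff.

A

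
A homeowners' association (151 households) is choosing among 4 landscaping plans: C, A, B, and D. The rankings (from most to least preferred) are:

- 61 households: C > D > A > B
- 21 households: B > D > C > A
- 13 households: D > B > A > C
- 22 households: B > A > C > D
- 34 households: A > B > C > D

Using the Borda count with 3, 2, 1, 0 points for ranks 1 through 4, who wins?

C

C: 61·3 + 21·1 + 13·0 + 22·1 + 34·1 = 260
A: 61·1 + 21·0 + 13·1 + 22·2 + 34·3 = 220
B: 61·0 + 21·3 + 13·2 + 22·3 + 34·2 = 223
D: 61·2 + 21·2 + 13·3 + 22·0 + 34·0 = 203
C has the highest Borda score (260).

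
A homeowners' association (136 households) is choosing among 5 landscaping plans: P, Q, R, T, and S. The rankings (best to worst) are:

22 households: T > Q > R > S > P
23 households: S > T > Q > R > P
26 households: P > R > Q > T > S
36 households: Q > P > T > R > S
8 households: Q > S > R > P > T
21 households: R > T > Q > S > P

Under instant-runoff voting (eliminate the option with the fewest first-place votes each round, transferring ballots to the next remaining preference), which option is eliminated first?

Round 1: P 26, Q 44, R 21, T 22, S 23. Eliminate R.

R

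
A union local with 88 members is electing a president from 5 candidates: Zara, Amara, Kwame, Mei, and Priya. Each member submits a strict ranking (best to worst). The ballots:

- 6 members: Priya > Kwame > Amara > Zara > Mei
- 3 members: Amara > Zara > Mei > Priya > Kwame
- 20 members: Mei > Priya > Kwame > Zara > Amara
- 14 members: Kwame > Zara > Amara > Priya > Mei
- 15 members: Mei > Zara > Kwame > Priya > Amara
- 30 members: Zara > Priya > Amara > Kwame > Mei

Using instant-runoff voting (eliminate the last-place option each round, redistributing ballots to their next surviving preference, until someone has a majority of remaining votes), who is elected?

Zara

Round 1: Zara 30, Amara 3, Kwame 14, Mei 35, Priya 6. Eliminate Amara.
Round 2: Zara 33, Kwame 14, Mei 35, Priya 6. Eliminate Priya.
Round 3: Zara 33, Kwame 20, Mei 35. Eliminate Kwame.
Round 4: Zara 53, Mei 35. Zara has a majority.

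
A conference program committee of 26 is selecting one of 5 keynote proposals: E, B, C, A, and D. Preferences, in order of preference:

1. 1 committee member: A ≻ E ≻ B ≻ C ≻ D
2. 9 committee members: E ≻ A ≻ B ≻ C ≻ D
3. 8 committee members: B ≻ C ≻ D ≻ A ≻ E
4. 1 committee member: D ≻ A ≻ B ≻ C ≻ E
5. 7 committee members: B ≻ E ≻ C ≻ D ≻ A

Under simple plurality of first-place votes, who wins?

First-place votes: E 9, B 15, C 0, A 1, D 1.
B has the most first-place votes.

B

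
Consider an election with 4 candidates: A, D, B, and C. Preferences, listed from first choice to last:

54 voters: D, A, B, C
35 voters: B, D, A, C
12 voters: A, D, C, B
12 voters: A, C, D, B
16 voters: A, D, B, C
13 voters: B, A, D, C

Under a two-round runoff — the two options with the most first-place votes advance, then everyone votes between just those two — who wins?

D

Round 1 first-place votes: A 40, D 54, B 48, C 0.
D and B advance.
Runoff: D is preferred to B by 94 voters; B by 48.
D wins the runoff.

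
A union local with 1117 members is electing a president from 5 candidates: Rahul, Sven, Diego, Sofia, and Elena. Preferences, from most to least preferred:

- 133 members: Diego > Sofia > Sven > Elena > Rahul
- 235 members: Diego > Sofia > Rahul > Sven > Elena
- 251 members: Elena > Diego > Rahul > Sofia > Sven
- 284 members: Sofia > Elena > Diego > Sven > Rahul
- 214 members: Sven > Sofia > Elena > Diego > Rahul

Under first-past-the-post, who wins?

Diego

First-place votes: Rahul 0, Sven 214, Diego 368, Sofia 284, Elena 251.
Diego has the most first-place votes.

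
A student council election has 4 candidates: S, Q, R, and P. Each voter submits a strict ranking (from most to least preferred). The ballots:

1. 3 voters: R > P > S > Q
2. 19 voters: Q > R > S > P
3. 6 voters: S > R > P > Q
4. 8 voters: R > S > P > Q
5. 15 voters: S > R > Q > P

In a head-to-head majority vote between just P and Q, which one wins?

Voters preferring P to Q: 17; preferring Q to P: 34.
Q wins the head-to-head.

Q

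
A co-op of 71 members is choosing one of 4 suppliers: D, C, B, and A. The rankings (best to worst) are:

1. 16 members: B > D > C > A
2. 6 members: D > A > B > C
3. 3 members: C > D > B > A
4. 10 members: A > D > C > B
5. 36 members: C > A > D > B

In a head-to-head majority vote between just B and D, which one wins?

D

Voters preferring B to D: 16; preferring D to B: 55.
D wins the head-to-head.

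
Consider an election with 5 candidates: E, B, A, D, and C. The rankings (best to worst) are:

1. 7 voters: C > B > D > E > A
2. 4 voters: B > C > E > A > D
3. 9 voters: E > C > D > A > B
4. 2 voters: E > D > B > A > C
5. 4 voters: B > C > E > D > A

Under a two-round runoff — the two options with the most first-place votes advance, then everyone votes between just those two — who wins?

Round 1 first-place votes: E 11, B 8, A 0, D 0, C 7.
E and B advance.
Runoff: E is preferred to B by 11 voters; B by 15.
B wins the runoff.

B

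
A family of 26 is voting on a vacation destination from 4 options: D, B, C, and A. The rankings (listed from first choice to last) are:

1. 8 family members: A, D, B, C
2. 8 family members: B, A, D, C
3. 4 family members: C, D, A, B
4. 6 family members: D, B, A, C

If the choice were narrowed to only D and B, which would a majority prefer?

Voters preferring D to B: 18; preferring B to D: 8.
D wins the head-to-head.

D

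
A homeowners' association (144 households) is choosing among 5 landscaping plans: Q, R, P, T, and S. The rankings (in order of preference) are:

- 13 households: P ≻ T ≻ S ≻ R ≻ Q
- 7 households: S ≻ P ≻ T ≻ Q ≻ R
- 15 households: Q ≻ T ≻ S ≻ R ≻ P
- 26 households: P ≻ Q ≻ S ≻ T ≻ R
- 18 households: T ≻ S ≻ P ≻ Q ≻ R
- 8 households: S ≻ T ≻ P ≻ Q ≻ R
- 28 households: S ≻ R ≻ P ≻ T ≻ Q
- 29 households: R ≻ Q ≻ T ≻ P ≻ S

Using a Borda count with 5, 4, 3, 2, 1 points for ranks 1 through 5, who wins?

S

Q: 13·1 + 7·2 + 15·5 + 26·4 + 18·2 + 8·2 + 28·1 + 29·4 = 402
R: 13·2 + 7·1 + 15·2 + 26·1 + 18·1 + 8·1 + 28·4 + 29·5 = 372
P: 13·5 + 7·4 + 15·1 + 26·5 + 18·3 + 8·3 + 28·3 + 29·2 = 458
T: 13·4 + 7·3 + 15·4 + 26·2 + 18·5 + 8·4 + 28·2 + 29·3 = 450
S: 13·3 + 7·5 + 15·3 + 26·3 + 18·4 + 8·5 + 28·5 + 29·1 = 478
S has the highest Borda score (478).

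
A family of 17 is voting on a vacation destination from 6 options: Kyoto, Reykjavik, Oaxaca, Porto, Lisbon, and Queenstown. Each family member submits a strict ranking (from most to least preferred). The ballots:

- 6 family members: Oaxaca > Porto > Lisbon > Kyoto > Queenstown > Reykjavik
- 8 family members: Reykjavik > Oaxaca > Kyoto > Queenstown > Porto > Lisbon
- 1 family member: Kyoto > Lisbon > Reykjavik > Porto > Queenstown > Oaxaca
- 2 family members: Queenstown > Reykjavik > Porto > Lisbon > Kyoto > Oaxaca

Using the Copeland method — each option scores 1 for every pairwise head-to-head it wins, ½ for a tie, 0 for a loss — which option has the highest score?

Kyoto: beats Porto, Lisbon, and Queenstown; loses to Reykjavik and Oaxaca → score 3.
Reykjavik: beats Kyoto, Oaxaca, Porto, Lisbon, and Queenstown → score 5.
Oaxaca: beats Kyoto, Porto, Lisbon, and Queenstown; loses to Reykjavik → score 4.
Porto: beats Lisbon; loses to Kyoto, Reykjavik, Oaxaca, and Queenstown → score 1.
Lisbon: loses to Kyoto, Reykjavik, Oaxaca, Porto, and Queenstown → score 0.
Queenstown: beats Porto and Lisbon; loses to Kyoto, Reykjavik, and Oaxaca → score 2.
Reykjavik has the best pairwise record.

Reykjavik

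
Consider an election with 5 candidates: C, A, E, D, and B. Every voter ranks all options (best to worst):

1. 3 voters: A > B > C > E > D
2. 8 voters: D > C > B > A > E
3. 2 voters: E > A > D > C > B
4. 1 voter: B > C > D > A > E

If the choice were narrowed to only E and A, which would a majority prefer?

A

Voters preferring E to A: 2; preferring A to E: 12.
A wins the head-to-head.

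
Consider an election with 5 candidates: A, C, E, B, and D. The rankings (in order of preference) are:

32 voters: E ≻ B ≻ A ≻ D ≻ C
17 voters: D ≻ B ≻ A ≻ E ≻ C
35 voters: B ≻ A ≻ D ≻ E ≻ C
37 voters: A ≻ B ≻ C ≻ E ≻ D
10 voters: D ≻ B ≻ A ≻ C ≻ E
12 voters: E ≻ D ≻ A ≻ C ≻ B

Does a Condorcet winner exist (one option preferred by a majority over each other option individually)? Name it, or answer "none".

B vs A: 94–49 for B.
B vs C: 131–12 for B.
B vs E: 99–44 for B.
B vs D: 104–39 for B.
B beats every other option head-to-head.

B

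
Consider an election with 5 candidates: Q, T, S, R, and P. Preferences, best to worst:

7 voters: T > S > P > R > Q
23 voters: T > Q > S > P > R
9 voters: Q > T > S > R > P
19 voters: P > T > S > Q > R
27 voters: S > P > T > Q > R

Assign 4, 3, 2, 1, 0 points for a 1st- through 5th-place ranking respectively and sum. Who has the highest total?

Q: 7·0 + 23·3 + 9·4 + 19·1 + 27·1 = 151
T: 7·4 + 23·4 + 9·3 + 19·3 + 27·2 = 258
S: 7·3 + 23·2 + 9·2 + 19·2 + 27·4 = 231
R: 7·1 + 23·0 + 9·1 + 19·0 + 27·0 = 16
P: 7·2 + 23·1 + 9·0 + 19·4 + 27·3 = 194
T has the highest Borda score (258).

T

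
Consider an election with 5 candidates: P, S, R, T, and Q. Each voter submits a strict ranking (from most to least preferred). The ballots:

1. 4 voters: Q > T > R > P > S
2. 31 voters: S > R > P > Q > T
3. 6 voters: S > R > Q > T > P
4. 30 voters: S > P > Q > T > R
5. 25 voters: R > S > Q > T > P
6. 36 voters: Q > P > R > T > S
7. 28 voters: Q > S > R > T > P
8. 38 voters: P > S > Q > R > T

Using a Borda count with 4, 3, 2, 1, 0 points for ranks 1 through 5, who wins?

P: 4·1 + 31·2 + 6·0 + 30·3 + 25·0 + 36·3 + 28·0 + 38·4 = 416
S: 4·0 + 31·4 + 6·4 + 30·4 + 25·3 + 36·0 + 28·3 + 38·3 = 541
R: 4·2 + 31·3 + 6·3 + 30·0 + 25·4 + 36·2 + 28·2 + 38·1 = 385
T: 4·3 + 31·0 + 6·1 + 30·1 + 25·1 + 36·1 + 28·1 + 38·0 = 137
Q: 4·4 + 31·1 + 6·2 + 30·2 + 25·2 + 36·4 + 28·4 + 38·2 = 501
S has the highest Borda score (541).

S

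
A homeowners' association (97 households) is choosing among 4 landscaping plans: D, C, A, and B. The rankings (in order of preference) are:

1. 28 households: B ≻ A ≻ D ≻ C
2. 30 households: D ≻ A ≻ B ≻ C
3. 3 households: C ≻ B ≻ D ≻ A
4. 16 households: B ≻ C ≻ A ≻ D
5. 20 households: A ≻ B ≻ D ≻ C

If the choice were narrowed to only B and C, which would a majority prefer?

B

Voters preferring B to C: 94; preferring C to B: 3.
B wins the head-to-head.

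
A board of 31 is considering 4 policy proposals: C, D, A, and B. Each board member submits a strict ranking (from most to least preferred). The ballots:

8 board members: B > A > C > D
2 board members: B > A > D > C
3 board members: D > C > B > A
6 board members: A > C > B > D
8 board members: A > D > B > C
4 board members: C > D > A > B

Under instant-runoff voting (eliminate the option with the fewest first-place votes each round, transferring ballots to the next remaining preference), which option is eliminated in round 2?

C

Round 1: C 4, D 3, A 14, B 10. Eliminate D.
Round 2: C 7, A 14, B 10. Eliminate C.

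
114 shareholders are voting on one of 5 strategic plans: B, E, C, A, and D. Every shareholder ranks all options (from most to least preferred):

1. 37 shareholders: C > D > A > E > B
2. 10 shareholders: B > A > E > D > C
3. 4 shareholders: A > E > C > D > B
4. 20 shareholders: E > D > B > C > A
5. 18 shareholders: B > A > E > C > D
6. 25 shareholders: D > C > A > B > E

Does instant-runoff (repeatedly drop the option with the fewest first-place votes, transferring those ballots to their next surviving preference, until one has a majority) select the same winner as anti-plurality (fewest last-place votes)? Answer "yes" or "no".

yes

Instant-runoff — R1 B 28, E 20, C 37, A 4, D 25 (A out); R2 B 28, E 24, C 37, D 25 (E out); R3 B 28, C 41, D 45 (B out); R4 C 59, D 55 (C winner). Winner: C.
Anti-plurality — last-place votes: B 41, E 25, C 10, A 20, D 18. Winner: C.
The two methods agree.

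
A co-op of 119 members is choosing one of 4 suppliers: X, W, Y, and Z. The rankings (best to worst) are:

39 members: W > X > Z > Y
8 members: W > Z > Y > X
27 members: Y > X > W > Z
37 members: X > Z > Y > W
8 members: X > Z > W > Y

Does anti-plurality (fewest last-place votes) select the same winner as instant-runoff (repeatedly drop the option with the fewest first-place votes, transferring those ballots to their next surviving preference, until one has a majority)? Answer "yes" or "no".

Anti-plurality — last-place votes: X 8, W 37, Y 47, Z 27. Winner: X.
Instant-runoff — R1 X 45, W 47, Y 27, Z 0 (Z out); R2 X 45, W 47, Y 27 (Y out); R3 X 72, W 47 (X winner). Winner: X.
The two methods agree.

yes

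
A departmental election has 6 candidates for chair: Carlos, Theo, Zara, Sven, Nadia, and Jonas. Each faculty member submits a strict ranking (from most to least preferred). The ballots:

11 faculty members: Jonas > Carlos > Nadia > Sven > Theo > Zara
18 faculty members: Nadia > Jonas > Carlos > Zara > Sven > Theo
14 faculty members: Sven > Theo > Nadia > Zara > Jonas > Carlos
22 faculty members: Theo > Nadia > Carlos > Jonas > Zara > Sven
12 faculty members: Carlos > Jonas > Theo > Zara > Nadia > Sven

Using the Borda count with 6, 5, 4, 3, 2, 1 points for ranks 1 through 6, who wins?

Carlos: 11·5 + 18·4 + 14·1 + 22·4 + 12·6 = 301
Theo: 11·2 + 18·1 + 14·5 + 22·6 + 12·4 = 290
Zara: 11·1 + 18·3 + 14·3 + 22·2 + 12·3 = 187
Sven: 11·3 + 18·2 + 14·6 + 22·1 + 12·1 = 187
Nadia: 11·4 + 18·6 + 14·4 + 22·5 + 12·2 = 342
Jonas: 11·6 + 18·5 + 14·2 + 22·3 + 12·5 = 310
Nadia has the highest Borda score (342).

Nadia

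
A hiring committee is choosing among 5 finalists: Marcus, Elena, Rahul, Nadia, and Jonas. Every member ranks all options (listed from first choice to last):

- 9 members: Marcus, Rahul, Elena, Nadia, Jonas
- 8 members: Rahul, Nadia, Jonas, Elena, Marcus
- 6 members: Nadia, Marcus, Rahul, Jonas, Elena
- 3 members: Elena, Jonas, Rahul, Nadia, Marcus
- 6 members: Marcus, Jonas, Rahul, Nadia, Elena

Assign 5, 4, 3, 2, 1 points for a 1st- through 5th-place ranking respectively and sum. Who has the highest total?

Rahul

Marcus: 9·5 + 8·1 + 6·4 + 3·1 + 6·5 = 110
Elena: 9·3 + 8·2 + 6·1 + 3·5 + 6·1 = 70
Rahul: 9·4 + 8·5 + 6·3 + 3·3 + 6·3 = 121
Nadia: 9·2 + 8·4 + 6·5 + 3·2 + 6·2 = 98
Jonas: 9·1 + 8·3 + 6·2 + 3·4 + 6·4 = 81
Rahul has the highest Borda score (121).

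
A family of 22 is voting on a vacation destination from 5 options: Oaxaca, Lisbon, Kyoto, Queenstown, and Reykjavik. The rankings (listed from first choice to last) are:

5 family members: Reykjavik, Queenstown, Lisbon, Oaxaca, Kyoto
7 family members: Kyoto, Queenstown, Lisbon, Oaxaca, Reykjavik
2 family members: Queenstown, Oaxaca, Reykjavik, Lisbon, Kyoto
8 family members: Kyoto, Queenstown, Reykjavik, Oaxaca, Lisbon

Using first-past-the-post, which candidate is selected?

Kyoto

First-place votes: Oaxaca 0, Lisbon 0, Kyoto 15, Queenstown 2, Reykjavik 5.
Kyoto has the most first-place votes.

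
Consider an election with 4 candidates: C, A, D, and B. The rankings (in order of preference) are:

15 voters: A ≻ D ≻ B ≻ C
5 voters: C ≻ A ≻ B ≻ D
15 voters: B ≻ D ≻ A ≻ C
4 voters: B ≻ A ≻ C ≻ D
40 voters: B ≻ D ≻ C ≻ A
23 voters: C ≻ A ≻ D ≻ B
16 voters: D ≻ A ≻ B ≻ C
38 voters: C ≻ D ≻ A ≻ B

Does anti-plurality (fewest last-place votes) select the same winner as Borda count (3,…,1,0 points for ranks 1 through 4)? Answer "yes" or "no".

Anti-plurality — last-place votes: C 46, A 40, D 9, B 61. Winner: D.
Borda — scores: C 242, A 194, D 287, B 213. Winner: D.
The two methods agree.

yes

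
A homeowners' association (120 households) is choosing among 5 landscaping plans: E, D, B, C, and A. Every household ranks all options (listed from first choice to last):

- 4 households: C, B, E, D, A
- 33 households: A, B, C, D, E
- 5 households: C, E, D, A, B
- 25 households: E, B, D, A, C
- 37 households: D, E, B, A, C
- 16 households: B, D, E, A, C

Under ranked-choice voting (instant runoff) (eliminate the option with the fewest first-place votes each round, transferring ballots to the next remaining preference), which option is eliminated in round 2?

B

Round 1: E 25, D 37, B 16, C 9, A 33. Eliminate C.
Round 2: E 30, D 37, B 20, A 33. Eliminate B.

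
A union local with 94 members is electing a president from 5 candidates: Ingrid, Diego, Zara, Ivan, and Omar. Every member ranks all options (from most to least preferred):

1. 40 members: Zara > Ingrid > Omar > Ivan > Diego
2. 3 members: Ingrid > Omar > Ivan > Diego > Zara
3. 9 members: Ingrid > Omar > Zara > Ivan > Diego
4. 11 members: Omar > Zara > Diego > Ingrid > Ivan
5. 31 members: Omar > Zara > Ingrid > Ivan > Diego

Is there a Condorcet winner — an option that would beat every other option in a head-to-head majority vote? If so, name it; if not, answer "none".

none

Checking pairwise contests:
Zara beats Ingrid 82–12.
Ingrid beats Diego 83–11.
Omar beats Zara 54–40.
Ingrid beats Ivan 94–0.
Ingrid beats Omar 52–42.
Every option loses at least one head-to-head, so there is no Condorcet winner.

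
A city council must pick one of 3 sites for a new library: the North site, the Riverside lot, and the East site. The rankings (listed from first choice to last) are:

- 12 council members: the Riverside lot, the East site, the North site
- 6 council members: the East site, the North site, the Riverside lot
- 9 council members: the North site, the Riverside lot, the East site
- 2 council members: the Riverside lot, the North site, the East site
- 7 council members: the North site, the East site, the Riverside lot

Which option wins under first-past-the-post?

the North site

First-place votes: the North site 16, the Riverside lot 14, the East site 6.
the North site has the most first-place votes.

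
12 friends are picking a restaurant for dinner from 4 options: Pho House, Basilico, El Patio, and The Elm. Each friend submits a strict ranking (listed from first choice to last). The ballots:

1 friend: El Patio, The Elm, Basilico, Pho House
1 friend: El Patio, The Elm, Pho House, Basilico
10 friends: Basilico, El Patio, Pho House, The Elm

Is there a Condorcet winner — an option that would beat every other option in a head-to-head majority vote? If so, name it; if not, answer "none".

Basilico vs Pho House: 11–1 for Basilico.
Basilico vs El Patio: 10–2 for Basilico.
Basilico vs The Elm: 10–2 for Basilico.
Basilico beats every other option head-to-head.

Basilico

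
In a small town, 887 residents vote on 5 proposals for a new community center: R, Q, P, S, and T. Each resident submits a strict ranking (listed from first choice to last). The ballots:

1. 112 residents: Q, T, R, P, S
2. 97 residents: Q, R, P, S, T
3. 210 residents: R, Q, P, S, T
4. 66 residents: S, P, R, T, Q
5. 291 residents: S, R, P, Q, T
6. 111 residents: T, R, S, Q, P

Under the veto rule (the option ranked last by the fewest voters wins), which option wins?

Last-place votes: R 0, Q 66, P 111, S 112, T 598.
R is ranked last by the fewest voters, so R wins.

R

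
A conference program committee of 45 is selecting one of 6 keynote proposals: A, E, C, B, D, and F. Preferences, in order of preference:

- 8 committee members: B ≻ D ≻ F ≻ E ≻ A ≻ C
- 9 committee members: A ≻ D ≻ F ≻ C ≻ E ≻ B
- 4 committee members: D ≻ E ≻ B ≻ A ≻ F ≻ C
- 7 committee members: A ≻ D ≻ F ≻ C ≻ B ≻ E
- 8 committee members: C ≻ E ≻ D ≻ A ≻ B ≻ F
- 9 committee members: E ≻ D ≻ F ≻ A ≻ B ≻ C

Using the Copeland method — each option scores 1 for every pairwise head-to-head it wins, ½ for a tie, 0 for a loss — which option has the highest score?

A: beats C, B, and F; loses to E and D → score 3.
E: beats A and B; loses to C, D, and F → score 2.
C: beats E and B; loses to A, D, and F → score 2.
B: loses to A, E, C, D, and F → score 0.
D: beats A, E, C, B, and F → score 5.
F: beats E, C, and B; loses to A and D → score 3.
D has the best pairwise record.

D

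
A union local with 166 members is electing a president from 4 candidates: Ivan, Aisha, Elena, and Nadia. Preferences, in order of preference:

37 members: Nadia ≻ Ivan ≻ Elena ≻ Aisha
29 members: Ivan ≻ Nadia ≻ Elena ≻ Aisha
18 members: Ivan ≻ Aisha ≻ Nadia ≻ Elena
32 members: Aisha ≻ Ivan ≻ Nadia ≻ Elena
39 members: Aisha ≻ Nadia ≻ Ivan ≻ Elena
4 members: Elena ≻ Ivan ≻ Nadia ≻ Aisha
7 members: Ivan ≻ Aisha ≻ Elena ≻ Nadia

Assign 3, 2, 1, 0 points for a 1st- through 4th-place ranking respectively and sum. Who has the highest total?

Ivan

Ivan: 37·2 + 29·3 + 18·3 + 32·2 + 39·1 + 4·2 + 7·3 = 347
Aisha: 37·0 + 29·0 + 18·2 + 32·3 + 39·3 + 4·0 + 7·2 = 263
Elena: 37·1 + 29·1 + 18·0 + 32·0 + 39·0 + 4·3 + 7·1 = 85
Nadia: 37·3 + 29·2 + 18·1 + 32·1 + 39·2 + 4·1 + 7·0 = 301
Ivan has the highest Borda score (347).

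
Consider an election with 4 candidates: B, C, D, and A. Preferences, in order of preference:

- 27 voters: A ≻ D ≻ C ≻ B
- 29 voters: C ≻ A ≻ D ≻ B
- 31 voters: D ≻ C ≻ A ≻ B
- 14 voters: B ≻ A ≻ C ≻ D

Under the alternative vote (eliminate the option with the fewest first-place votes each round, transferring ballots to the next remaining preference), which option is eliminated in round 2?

Round 1: B 14, C 29, D 31, A 27. Eliminate B.
Round 2: C 29, D 31, A 41. Eliminate C.

C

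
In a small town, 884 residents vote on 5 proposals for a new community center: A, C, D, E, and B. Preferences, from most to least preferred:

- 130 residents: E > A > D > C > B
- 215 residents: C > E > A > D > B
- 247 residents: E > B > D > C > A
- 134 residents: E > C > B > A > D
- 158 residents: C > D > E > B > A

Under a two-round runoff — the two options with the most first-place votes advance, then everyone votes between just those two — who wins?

Round 1 first-place votes: A 0, C 373, D 0, E 511, B 0.
E and C advance.
Runoff: E is preferred to C by 511 voters; C by 373.
E wins the runoff.

E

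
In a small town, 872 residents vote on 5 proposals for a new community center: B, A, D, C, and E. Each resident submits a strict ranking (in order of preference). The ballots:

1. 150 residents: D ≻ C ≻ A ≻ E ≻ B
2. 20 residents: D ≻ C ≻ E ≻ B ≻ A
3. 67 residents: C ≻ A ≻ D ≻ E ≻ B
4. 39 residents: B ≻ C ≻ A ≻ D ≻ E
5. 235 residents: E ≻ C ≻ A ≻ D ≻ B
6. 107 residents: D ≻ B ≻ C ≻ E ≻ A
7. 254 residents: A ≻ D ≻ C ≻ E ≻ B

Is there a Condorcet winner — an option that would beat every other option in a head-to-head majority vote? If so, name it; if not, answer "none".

none

Checking pairwise contests:
A beats B 706–166.
C beats A 618–254.
A beats D 595–277.
D beats C 531–341.
A beats E 510–362.
Every option loses at least one head-to-head, so there is no Condorcet winner.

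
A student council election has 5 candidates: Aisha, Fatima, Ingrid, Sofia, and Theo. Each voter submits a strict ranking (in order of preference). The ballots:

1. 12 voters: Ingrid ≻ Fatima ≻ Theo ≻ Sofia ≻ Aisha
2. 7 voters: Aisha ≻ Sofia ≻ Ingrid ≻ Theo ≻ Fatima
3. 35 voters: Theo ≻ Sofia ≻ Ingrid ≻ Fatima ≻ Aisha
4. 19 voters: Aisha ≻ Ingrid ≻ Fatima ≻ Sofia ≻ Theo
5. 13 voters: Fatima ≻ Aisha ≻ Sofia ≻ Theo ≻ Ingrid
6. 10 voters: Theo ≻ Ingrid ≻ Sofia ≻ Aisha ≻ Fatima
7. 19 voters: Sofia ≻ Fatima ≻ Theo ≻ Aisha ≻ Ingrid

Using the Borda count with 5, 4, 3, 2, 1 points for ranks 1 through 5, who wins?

Sofia

Aisha: 12·1 + 7·5 + 35·1 + 19·5 + 13·4 + 10·2 + 19·2 = 287
Fatima: 12·4 + 7·1 + 35·2 + 19·3 + 13·5 + 10·1 + 19·4 = 333
Ingrid: 12·5 + 7·3 + 35·3 + 19·4 + 13·1 + 10·4 + 19·1 = 334
Sofia: 12·2 + 7·4 + 35·4 + 19·2 + 13·3 + 10·3 + 19·5 = 394
Theo: 12·3 + 7·2 + 35·5 + 19·1 + 13·2 + 10·5 + 19·3 = 377
Sofia has the highest Borda score (394).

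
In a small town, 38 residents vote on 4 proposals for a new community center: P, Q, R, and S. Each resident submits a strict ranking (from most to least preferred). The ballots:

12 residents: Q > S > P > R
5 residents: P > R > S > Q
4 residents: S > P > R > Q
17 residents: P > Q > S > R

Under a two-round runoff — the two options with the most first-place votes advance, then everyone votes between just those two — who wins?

Round 1 first-place votes: P 22, Q 12, R 0, S 4.
P and Q advance.
Runoff: P is preferred to Q by 26 voters; Q by 12.
P wins the runoff.

P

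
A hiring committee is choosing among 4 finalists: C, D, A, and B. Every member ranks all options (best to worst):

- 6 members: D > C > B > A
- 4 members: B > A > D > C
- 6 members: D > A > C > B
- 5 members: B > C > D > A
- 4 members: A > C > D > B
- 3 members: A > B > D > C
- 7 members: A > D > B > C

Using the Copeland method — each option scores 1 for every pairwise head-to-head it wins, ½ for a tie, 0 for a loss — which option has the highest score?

C: loses to D, A, and B → score 0.
D: beats C and B; loses to A → score 2.
A: beats C, D, and B → score 3.
B: beats C; loses to D and A → score 1.
A has the best pairwise record.

A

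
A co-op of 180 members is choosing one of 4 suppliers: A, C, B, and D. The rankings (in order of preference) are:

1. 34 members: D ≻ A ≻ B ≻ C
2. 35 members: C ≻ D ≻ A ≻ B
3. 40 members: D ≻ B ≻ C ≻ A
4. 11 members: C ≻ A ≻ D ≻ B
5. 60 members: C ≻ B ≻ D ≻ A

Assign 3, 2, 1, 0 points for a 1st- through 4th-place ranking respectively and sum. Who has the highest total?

D

A: 34·2 + 35·1 + 40·0 + 11·2 + 60·0 = 125
C: 34·0 + 35·3 + 40·1 + 11·3 + 60·3 = 358
B: 34·1 + 35·0 + 40·2 + 11·0 + 60·2 = 234
D: 34·3 + 35·2 + 40·3 + 11·1 + 60·1 = 363
D has the highest Borda score (363).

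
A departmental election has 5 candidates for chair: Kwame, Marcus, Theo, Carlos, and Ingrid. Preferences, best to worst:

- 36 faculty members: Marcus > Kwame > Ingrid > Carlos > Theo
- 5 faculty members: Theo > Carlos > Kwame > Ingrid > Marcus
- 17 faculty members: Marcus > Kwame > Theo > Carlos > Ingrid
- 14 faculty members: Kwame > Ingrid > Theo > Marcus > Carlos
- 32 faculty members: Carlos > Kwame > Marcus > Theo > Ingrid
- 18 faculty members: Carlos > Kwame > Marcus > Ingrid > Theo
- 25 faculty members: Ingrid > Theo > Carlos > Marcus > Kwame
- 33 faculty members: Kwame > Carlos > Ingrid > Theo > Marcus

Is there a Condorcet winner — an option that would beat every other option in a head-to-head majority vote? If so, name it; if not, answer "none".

Kwame

Kwame vs Marcus: 102–78 for Kwame.
Kwame vs Theo: 150–30 for Kwame.
Kwame vs Carlos: 100–80 for Kwame.
Kwame vs Ingrid: 155–25 for Kwame.
Kwame beats every other option head-to-head.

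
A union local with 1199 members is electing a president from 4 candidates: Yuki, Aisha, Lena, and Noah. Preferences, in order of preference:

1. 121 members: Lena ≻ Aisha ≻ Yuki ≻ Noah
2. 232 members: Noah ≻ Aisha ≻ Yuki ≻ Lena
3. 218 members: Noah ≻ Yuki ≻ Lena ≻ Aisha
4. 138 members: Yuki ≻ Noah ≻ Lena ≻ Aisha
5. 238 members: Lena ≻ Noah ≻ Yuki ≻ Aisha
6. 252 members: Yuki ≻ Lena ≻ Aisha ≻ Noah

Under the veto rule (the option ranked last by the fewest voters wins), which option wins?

Last-place votes: Yuki 0, Aisha 594, Lena 232, Noah 373.
Yuki is ranked last by the fewest voters, so Yuki wins.

Yuki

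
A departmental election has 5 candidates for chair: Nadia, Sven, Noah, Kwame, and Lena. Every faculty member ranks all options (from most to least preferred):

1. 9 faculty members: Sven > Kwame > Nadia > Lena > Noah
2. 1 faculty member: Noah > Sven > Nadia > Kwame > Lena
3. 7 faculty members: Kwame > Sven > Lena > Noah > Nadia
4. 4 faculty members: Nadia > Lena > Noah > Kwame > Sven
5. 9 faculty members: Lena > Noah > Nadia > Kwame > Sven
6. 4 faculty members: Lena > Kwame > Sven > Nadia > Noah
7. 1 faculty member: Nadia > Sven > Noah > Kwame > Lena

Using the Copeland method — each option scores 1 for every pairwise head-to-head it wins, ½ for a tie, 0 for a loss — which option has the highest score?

Nadia: beats Noah; loses to Sven, Kwame, and Lena → score 1.
Sven: beats Nadia, Noah, and Lena; loses to Kwame → score 3.
Noah: loses to Nadia, Sven, Kwame, and Lena → score 0.
Kwame: beats Nadia, Sven, Noah, and Lena → score 4.
Lena: beats Nadia and Noah; loses to Sven and Kwame → score 2.
Kwame has the best pairwise record.

Kwame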